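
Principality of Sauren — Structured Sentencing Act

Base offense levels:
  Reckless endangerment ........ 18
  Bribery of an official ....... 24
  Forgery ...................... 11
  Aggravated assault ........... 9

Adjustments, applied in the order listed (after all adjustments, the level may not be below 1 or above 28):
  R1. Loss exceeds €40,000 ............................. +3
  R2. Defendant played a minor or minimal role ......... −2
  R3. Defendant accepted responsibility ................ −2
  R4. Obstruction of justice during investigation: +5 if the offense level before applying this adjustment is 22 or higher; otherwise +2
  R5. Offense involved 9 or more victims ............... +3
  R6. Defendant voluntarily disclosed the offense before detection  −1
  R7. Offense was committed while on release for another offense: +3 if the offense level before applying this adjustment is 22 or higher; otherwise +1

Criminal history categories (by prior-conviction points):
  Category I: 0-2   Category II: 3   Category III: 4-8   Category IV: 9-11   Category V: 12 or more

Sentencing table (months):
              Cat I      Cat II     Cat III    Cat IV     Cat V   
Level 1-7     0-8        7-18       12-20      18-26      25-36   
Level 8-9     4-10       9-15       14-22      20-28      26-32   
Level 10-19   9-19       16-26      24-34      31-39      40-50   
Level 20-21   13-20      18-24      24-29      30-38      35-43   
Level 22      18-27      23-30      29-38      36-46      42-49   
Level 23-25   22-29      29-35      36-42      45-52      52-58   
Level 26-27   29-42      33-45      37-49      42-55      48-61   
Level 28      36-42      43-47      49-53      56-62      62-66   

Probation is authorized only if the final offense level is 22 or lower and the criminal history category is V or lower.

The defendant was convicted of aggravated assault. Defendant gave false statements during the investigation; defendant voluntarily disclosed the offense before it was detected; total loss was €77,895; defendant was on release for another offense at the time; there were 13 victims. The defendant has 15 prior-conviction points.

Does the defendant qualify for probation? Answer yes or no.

Base offense level for aggravated assault: 9.
R1 applies: 9 + 3 = 12.
R4 applies (level before this adjustment is 12 < 22, so +2): 12 + 2 = 14.
R5 applies: 14 + 3 = 17.
R6 applies: 17 − 1 = 16.
R7 applies (level before this adjustment is 16 < 22, so +1): 16 + 1 = 17.
Final offense level: 17.
Criminal history: 15 prior points → Category V (12+).
Level 17 falls in the 10-19 band.
Grid: Level 10-19 × Category V = 40-50 months.
Probation check: level 17 ≤ 22 and category V ≤ V → eligible.

Yes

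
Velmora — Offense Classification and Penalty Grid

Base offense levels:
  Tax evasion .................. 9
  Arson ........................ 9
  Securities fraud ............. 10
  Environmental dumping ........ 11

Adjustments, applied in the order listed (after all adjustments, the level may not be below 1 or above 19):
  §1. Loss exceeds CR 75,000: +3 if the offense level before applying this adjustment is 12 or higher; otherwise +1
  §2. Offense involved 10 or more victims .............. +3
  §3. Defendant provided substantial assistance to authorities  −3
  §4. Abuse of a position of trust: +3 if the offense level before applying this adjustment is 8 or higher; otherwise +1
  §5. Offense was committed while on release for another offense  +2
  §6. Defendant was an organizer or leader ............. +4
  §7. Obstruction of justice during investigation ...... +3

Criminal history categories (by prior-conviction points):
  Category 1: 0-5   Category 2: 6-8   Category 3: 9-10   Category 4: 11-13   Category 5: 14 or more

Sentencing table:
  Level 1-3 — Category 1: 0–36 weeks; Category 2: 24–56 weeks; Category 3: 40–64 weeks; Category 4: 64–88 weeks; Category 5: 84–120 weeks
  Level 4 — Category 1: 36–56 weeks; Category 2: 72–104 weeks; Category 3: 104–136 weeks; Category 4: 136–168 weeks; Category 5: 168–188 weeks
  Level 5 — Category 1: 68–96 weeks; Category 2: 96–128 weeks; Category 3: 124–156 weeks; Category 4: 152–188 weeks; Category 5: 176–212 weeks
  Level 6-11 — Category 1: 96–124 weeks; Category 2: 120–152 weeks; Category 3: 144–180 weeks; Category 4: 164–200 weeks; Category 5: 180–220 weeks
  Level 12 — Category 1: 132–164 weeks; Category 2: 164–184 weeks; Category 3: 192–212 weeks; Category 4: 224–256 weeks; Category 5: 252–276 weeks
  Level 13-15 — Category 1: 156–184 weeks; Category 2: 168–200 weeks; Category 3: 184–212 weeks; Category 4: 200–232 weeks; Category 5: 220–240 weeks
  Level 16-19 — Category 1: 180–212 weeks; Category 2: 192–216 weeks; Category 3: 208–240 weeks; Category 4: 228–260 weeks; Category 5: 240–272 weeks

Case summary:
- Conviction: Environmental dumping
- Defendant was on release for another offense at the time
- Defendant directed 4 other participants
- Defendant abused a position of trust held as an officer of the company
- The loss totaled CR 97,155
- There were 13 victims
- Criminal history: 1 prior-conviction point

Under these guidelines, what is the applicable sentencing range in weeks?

Base offense level for environmental dumping: 11.
§1 applies (level before this adjustment is 11 < 12, so +1): 11 + 1 = 12.
§2 applies: 12 + 3 = 15.
§3 does not apply.
§4 applies (level before this adjustment is 15 ≥ 8, so +3): 15 + 3 = 18.
§5 applies: 18 + 2 = 20.
§6 applies: 20 + 4 = 24.
§7 does not apply.
Level 24 exceeds the maximum of 19; capped at 19.
Final offense level: 19.
Criminal history: 1 prior point → Category 1 (0-5).
Level 19 falls in the 16-19 band.
Grid: Level 16-19 × Category 1 = 180-212 weeks.

180-212 weeks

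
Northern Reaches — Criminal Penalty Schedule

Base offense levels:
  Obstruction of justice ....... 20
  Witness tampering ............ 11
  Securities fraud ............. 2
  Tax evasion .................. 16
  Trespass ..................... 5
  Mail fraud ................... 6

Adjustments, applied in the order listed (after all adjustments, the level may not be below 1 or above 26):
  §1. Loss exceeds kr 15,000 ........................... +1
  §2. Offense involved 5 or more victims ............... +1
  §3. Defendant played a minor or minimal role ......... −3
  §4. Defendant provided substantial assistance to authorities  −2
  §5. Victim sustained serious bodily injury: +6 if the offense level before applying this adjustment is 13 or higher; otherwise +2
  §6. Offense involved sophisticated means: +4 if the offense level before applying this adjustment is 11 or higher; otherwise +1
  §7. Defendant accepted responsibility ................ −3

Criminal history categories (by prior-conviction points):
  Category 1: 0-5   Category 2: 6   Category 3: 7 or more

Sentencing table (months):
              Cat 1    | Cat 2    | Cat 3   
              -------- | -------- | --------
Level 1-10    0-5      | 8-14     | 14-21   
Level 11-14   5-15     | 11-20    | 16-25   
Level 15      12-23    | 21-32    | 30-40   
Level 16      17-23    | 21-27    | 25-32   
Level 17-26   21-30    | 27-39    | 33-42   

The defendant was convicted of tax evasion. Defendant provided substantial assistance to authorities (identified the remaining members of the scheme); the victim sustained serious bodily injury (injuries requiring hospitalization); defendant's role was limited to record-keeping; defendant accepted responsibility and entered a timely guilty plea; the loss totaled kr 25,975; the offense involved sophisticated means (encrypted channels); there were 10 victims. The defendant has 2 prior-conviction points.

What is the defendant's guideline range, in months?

Base offense level for tax evasion: 16.
§1 applies: 16 + 1 = 17.
§2 applies: 17 + 1 = 18.
§3 applies: 18 − 3 = 15.
§4 applies: 15 − 2 = 13.
§5 applies (level before this adjustment is 13 ≥ 13, so +6): 13 + 6 = 19.
§6 applies (level before this adjustment is 19 ≥ 11, so +4): 19 + 4 = 23.
§7 applies: 23 − 3 = 20.
Final offense level: 20.
Criminal history: 2 prior points → Category 1 (0-5).
Level 20 falls in the 17-26 band.
Grid: Level 17-26 × Category 1 = 21-30 months.

21-30 months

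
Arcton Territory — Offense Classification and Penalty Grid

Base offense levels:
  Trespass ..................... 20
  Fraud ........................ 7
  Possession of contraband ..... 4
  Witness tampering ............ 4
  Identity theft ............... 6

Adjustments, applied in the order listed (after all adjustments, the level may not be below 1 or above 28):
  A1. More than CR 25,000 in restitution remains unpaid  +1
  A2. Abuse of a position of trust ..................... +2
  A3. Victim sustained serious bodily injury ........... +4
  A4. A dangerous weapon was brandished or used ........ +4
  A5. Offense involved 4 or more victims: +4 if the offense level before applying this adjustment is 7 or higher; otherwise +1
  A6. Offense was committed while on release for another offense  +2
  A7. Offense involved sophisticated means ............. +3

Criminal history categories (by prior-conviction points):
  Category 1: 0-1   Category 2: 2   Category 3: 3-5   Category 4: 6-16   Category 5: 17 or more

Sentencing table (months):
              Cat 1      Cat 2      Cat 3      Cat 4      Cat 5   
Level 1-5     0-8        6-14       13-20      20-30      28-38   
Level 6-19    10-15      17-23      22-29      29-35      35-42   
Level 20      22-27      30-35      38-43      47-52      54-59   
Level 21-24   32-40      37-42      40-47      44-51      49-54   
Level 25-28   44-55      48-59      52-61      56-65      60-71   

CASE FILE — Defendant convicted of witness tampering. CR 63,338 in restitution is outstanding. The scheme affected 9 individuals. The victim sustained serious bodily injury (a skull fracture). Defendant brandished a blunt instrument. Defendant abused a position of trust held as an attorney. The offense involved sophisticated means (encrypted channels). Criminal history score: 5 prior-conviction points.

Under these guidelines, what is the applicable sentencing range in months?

Base offense level for witness tampering: 4.
A1 applies: 4 + 1 = 5.
A2 applies: 5 + 2 = 7.
A3 applies: 7 + 4 = 11.
A4 applies: 11 + 4 = 15.
A5 applies (level before this adjustment is 15 ≥ 7, so +4): 15 + 4 = 19.
A7 applies: 19 + 3 = 22.
Final offense level: 22.
Criminal history: 5 prior points → Category 3 (3-5).
Level 22 falls in the 21-24 band.
Grid: Level 21-24 × Category 3 = 40-47 months.

40-47 months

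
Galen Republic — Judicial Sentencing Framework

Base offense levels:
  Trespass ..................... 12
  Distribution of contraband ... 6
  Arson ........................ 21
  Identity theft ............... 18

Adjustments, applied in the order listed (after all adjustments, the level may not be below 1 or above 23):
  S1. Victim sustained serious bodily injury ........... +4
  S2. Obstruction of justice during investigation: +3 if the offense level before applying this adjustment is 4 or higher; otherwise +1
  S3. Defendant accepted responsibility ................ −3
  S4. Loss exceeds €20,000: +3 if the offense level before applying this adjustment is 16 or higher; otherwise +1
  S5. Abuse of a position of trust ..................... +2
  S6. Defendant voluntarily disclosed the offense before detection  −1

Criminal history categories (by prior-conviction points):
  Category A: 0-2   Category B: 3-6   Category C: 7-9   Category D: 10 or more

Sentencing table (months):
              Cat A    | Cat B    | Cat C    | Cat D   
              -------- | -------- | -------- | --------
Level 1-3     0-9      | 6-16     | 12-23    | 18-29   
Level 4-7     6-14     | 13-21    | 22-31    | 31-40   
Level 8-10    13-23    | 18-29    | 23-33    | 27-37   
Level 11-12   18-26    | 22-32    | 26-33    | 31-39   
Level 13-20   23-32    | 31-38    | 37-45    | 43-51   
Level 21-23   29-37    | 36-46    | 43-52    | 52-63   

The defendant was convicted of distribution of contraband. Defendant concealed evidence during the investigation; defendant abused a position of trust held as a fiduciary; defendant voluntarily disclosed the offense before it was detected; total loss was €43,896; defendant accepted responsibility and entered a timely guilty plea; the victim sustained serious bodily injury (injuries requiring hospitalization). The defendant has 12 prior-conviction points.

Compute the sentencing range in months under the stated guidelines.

Base offense level for distribution of contraband: 6.
S1 applies: 6 + 4 = 10.
S2 applies (level before this adjustment is 10 ≥ 4, so +3): 10 + 3 = 13.
S3 applies: 13 − 3 = 10.
S4 applies (level before this adjustment is 10 < 16, so +1): 10 + 1 = 11.
S5 applies: 11 + 2 = 13.
S6 applies: 13 − 1 = 12.
Final offense level: 12.
Criminal history: 12 prior points → Category D (10+).
Level 12 falls in the 11-12 band.
Grid: Level 11-12 × Category D = 31-39 months.

31-39 months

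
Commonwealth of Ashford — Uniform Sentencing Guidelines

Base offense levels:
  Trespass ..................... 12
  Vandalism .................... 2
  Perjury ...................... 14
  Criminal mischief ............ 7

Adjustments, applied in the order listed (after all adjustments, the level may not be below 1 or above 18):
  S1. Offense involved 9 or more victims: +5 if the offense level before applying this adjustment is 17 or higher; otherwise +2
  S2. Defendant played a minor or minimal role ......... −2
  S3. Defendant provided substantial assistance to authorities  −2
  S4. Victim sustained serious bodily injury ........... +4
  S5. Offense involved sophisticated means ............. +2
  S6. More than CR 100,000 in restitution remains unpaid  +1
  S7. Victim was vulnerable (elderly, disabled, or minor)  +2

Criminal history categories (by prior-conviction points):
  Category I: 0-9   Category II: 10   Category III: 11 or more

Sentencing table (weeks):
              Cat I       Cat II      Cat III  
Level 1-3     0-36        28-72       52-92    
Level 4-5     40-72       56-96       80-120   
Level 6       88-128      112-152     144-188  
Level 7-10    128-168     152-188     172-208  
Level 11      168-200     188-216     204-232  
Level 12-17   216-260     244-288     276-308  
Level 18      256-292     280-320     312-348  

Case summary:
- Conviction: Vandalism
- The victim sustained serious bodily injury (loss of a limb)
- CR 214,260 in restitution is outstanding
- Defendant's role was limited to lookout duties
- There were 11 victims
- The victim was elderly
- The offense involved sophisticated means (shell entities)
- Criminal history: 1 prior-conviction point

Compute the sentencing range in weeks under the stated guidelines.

168-200 weeks

Base offense level for vandalism: 2.
S1 applies (level before this adjustment is 2 < 17, so +2): 2 + 2 = 4.
S2 applies: 4 − 2 = 2.
S4 applies: 2 + 4 = 6.
S5 applies: 6 + 2 = 8.
S6 applies: 8 + 1 = 9.
S7 applies: 9 + 2 = 11.
Final offense level: 11.
Criminal history: 1 prior point → Category I (0-9).
Level 11 falls in the 11 band.
Grid: Level 11 × Category I = 168-200 weeks.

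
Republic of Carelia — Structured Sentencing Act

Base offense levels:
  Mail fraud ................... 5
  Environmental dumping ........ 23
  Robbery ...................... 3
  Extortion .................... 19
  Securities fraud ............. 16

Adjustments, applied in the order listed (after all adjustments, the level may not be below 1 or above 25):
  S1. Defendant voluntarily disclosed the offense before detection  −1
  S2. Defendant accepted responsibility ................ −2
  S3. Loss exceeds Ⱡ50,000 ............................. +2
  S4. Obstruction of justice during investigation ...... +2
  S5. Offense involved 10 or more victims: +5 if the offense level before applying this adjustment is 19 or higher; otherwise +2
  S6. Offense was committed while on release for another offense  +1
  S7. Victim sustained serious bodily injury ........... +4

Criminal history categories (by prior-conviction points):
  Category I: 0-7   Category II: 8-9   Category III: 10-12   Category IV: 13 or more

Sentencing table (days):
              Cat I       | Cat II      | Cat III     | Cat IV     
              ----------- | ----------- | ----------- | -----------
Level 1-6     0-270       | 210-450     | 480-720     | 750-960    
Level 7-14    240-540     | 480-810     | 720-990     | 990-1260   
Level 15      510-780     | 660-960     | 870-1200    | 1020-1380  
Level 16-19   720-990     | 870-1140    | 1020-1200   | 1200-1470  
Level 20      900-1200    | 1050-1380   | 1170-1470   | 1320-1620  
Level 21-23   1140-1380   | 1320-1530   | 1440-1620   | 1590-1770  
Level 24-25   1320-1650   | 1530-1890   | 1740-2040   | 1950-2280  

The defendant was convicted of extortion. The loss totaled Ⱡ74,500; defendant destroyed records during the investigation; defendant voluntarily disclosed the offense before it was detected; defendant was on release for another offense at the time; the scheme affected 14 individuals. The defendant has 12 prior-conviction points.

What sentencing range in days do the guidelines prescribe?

Base offense level for extortion: 19.
S1 applies: 19 − 1 = 18.
S3 applies: 18 + 2 = 20.
S4 applies: 20 + 2 = 22.
S5 applies (level before this adjustment is 22 ≥ 19, so +5): 22 + 5 = 27.
S6 applies: 27 + 1 = 28.
S7 does not apply.
Level 28 exceeds the maximum of 25; capped at 25.
Final offense level: 25.
Criminal history: 12 prior points → Category III (10-12).
Level 25 falls in the 24-25 band.
Grid: Level 24-25 × Category III = 1740-2040 days.

1740-2040 days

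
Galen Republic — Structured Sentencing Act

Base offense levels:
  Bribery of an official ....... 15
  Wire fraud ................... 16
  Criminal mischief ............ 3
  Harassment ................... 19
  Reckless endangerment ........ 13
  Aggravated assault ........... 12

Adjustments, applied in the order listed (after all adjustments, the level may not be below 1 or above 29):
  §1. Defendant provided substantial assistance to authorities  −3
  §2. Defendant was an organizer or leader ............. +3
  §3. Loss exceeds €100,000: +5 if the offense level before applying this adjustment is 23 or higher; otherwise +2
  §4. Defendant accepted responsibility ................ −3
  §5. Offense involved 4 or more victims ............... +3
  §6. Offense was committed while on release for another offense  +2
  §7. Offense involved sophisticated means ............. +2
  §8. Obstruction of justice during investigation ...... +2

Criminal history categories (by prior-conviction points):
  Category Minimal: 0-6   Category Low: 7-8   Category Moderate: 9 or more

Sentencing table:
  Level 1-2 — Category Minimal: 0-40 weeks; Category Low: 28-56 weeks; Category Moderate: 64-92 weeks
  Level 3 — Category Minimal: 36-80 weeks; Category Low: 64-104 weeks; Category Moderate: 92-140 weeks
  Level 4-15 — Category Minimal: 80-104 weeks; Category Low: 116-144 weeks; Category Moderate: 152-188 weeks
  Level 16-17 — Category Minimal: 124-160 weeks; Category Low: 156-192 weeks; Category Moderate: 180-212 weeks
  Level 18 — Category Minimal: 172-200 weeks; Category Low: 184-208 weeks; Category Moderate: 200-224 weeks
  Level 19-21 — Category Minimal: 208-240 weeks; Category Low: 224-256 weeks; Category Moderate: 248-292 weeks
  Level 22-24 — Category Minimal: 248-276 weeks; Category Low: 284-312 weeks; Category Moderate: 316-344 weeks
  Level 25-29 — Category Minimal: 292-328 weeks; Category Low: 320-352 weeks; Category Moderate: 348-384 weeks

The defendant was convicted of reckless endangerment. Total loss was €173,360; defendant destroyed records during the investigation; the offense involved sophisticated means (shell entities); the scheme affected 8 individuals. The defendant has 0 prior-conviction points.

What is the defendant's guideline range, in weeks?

248-276 weeks

Base offense level for reckless endangerment: 13.
§1 does not apply.
§3 applies (level before this adjustment is 13 < 23, so +2): 13 + 2 = 15.
§5 applies: 15 + 3 = 18.
§7 applies: 18 + 2 = 20.
§8 applies: 20 + 2 = 22.
Final offense level: 22.
Criminal history: 0 prior points → Category Minimal (0-6).
Level 22 falls in the 22-24 band.
Grid: Level 22-24 × Category Minimal = 248-276 weeks.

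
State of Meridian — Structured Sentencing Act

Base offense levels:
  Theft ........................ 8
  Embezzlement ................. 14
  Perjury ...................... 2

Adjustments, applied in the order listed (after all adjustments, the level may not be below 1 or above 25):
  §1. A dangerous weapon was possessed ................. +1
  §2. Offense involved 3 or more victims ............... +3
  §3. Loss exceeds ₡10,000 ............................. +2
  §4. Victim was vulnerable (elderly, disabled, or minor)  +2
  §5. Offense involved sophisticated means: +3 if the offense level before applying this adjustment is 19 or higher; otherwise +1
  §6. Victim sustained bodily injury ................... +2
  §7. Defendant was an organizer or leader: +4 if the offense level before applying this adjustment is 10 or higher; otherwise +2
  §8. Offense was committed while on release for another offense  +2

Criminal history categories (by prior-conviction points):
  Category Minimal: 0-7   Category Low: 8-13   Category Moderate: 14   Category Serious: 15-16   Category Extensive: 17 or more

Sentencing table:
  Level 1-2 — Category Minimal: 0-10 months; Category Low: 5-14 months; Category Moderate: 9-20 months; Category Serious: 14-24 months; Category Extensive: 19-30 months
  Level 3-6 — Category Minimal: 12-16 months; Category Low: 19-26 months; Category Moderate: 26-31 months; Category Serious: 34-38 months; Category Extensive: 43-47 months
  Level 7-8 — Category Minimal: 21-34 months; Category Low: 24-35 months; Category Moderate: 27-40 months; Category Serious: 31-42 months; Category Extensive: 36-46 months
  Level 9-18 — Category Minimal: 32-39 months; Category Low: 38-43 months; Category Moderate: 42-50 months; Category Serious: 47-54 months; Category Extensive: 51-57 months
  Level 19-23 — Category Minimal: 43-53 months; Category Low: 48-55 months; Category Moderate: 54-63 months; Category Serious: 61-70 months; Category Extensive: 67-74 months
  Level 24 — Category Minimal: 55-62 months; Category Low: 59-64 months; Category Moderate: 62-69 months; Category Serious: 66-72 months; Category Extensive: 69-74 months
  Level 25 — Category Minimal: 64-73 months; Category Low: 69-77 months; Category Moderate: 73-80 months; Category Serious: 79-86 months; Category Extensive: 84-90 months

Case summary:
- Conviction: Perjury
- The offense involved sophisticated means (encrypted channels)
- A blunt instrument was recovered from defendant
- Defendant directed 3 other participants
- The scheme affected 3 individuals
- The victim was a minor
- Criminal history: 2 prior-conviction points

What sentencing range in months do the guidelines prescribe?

32-39 months

Base offense level for perjury: 2.
§1 applies: 2 + 1 = 3.
§2 applies: 3 + 3 = 6.
§4 applies: 6 + 2 = 8.
§5 applies (level before this adjustment is 8 < 19, so +1): 8 + 1 = 9.
§7 applies (level before this adjustment is 9 < 10, so +2): 9 + 2 = 11.
§8 does not apply.
Final offense level: 11.
Criminal history: 2 prior points → Category Minimal (0-7).
Level 11 falls in the 9-18 band.
Grid: Level 9-18 × Category Minimal = 32-39 months.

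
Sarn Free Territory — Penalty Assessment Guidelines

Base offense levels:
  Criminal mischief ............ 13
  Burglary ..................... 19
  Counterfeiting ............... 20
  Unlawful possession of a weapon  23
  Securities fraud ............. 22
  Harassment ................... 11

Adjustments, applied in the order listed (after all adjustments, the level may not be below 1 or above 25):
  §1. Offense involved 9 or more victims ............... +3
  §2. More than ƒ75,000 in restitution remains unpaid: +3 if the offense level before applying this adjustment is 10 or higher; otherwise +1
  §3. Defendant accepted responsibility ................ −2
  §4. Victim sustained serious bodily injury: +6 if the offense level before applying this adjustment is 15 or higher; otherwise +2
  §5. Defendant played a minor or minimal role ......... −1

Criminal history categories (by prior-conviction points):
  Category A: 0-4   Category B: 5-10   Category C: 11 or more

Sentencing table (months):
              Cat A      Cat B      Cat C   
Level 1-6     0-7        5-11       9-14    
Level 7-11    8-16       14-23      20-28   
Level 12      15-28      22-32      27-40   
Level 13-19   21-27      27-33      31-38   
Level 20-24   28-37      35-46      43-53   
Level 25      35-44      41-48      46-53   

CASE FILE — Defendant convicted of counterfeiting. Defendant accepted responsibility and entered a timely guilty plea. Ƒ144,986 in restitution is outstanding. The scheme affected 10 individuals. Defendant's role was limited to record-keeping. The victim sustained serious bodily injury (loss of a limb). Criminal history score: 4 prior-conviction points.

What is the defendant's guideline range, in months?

35-44 months

Base offense level for counterfeiting: 20.
§1 applies: 20 + 3 = 23.
§2 applies (level before this adjustment is 23 ≥ 10, so +3): 23 + 3 = 26.
§3 applies: 26 − 2 = 24.
§4 applies (level before this adjustment is 24 ≥ 15, so +6): 24 + 6 = 30.
§5 applies: 30 − 1 = 29.
Level 29 exceeds the maximum of 25; capped at 25.
Final offense level: 25.
Criminal history: 4 prior points → Category A (0-4).
Level 25 falls in the 25 band.
Grid: Level 25 × Category A = 35-44 months.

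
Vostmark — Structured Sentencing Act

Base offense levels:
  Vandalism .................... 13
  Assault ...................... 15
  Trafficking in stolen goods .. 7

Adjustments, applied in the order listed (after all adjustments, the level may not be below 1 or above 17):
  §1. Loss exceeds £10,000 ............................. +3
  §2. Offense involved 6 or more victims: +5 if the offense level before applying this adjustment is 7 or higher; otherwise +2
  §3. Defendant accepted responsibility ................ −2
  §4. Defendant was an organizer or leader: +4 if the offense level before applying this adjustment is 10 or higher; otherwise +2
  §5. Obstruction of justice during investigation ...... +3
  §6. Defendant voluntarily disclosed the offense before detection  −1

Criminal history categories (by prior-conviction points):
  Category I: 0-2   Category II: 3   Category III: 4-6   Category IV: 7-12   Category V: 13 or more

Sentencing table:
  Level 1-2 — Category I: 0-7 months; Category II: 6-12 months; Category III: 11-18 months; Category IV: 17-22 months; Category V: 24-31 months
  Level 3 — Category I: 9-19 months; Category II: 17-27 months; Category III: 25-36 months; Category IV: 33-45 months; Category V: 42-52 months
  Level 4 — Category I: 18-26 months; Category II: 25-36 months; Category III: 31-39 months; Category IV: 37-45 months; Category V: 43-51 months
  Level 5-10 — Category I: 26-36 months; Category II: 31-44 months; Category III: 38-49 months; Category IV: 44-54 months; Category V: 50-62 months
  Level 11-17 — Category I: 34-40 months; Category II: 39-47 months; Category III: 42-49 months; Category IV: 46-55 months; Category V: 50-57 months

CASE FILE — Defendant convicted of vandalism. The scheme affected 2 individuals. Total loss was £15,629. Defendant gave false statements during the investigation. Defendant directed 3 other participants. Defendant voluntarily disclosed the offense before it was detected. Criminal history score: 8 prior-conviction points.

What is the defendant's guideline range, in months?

Base offense level for vandalism: 13.
§1 applies: 13 + 3 = 16.
§2 does not apply.
§3 does not apply.
§4 applies (level before this adjustment is 16 ≥ 10, so +4): 16 + 4 = 20.
§5 applies: 20 + 3 = 23.
§6 applies: 23 − 1 = 22.
Level 22 exceeds the maximum of 17; capped at 17.
Final offense level: 17.
Criminal history: 8 prior points → Category IV (7-12).
Level 17 falls in the 11-17 band.
Grid: Level 11-17 × Category IV = 46-55 months.

46-55 months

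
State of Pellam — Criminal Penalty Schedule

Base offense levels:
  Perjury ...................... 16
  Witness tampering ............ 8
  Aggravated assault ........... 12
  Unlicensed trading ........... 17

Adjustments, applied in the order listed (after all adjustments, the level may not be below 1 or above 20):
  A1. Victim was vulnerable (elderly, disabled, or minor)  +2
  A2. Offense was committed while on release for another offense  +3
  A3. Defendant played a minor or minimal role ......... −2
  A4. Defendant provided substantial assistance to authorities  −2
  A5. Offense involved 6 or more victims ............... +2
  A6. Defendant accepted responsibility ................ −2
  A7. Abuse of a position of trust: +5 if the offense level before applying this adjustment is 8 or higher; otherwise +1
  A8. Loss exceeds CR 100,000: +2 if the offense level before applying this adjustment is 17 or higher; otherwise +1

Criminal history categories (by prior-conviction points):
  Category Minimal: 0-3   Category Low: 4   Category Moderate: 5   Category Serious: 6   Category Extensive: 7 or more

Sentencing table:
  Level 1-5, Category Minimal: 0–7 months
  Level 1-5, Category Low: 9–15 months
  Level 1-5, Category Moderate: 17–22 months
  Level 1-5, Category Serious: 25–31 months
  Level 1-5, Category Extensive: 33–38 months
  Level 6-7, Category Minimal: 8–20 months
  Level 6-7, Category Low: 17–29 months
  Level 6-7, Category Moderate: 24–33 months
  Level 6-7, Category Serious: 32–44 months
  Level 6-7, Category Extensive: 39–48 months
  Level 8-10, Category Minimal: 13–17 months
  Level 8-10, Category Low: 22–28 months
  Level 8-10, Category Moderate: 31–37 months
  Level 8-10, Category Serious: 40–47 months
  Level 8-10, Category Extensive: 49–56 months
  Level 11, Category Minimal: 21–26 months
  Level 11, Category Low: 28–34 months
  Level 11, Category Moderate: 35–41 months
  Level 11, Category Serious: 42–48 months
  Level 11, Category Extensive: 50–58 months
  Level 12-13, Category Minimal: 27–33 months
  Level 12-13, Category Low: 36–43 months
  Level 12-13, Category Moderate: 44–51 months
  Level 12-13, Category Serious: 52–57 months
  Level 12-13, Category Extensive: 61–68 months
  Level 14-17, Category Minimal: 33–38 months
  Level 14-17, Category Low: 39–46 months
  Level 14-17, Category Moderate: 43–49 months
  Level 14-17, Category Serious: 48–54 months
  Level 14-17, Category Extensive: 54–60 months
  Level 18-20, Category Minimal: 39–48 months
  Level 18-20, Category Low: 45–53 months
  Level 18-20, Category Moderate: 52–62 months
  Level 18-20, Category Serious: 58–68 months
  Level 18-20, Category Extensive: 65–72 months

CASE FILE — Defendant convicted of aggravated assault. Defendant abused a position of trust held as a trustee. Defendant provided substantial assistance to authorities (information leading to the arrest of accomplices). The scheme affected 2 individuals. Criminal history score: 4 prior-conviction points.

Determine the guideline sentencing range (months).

Base offense level for aggravated assault: 12.
A4 applies: 12 − 2 = 10.
A5 does not apply.
A7 applies (level before this adjustment is 10 ≥ 8, so +5): 10 + 5 = 15.
Final offense level: 15.
Criminal history: 4 prior points → Category Low (4).
Level 15 falls in the 14-17 band.
Grid: Level 14-17 × Category Low = 39-46 months.

39-46 months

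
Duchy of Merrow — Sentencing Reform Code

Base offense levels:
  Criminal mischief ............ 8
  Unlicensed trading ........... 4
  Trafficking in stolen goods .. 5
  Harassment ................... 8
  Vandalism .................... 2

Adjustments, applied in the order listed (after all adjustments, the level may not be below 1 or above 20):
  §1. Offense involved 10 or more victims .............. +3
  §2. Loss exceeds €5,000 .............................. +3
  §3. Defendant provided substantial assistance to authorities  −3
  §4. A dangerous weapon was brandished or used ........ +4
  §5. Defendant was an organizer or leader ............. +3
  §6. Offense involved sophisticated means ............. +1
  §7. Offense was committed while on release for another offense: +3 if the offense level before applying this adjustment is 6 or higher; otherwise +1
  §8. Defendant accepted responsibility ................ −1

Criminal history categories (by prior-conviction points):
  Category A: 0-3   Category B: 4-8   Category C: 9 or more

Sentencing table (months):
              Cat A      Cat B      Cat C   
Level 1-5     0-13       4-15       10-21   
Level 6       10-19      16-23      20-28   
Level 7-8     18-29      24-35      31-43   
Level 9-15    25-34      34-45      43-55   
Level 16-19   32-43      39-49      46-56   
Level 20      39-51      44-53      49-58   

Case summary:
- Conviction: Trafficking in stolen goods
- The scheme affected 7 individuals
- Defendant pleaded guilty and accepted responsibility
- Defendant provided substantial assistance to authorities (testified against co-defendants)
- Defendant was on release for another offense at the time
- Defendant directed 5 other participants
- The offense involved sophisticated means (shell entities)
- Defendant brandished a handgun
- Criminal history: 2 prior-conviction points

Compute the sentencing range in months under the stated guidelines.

25-34 months

Base offense level for trafficking in stolen goods: 5.
§1 does not apply.
§3 applies: 5 − 3 = 2.
§4 applies: 2 + 4 = 6.
§5 applies: 6 + 3 = 9.
§6 applies: 9 + 1 = 10.
§7 applies (level before this adjustment is 10 ≥ 6, so +3): 10 + 3 = 13.
§8 applies: 13 − 1 = 12.
Final offense level: 12.
Criminal history: 2 prior points → Category A (0-3).
Level 12 falls in the 9-15 band.
Grid: Level 9-15 × Category A = 25-34 months.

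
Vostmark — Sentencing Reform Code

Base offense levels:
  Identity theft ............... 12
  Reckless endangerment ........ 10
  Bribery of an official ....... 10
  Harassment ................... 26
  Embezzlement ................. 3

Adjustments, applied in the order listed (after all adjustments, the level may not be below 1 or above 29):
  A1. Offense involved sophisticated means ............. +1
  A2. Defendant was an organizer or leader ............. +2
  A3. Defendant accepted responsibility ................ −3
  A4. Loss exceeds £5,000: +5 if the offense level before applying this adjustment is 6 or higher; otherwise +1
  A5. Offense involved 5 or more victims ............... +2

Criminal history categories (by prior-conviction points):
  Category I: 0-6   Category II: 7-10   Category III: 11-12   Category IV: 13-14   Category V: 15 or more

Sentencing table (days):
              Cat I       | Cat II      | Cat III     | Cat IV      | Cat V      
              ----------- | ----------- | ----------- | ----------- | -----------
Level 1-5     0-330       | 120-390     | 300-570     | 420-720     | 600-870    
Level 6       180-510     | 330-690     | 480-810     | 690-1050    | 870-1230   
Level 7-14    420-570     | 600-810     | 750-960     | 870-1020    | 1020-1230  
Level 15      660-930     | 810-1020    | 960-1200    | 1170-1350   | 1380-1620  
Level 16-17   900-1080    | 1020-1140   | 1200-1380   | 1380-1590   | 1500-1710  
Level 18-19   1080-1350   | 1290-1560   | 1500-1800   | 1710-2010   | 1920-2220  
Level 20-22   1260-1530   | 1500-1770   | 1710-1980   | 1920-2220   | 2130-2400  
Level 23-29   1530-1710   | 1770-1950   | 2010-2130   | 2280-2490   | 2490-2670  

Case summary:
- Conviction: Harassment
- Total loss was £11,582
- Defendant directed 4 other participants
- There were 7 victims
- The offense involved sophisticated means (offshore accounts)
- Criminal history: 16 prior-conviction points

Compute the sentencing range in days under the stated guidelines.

Base offense level for harassment: 26.
A1 applies: 26 + 1 = 27.
A2 applies: 27 + 2 = 29.
A4 applies (level before this adjustment is 29 ≥ 6, so +5): 29 + 5 = 34.
A5 applies: 34 + 2 = 36.
Level 36 exceeds the maximum of 29; capped at 29.
Final offense level: 29.
Criminal history: 16 prior points → Category V (15+).
Level 29 falls in the 23-29 band.
Grid: Level 23-29 × Category V = 2490-2670 days.

2490-2670 days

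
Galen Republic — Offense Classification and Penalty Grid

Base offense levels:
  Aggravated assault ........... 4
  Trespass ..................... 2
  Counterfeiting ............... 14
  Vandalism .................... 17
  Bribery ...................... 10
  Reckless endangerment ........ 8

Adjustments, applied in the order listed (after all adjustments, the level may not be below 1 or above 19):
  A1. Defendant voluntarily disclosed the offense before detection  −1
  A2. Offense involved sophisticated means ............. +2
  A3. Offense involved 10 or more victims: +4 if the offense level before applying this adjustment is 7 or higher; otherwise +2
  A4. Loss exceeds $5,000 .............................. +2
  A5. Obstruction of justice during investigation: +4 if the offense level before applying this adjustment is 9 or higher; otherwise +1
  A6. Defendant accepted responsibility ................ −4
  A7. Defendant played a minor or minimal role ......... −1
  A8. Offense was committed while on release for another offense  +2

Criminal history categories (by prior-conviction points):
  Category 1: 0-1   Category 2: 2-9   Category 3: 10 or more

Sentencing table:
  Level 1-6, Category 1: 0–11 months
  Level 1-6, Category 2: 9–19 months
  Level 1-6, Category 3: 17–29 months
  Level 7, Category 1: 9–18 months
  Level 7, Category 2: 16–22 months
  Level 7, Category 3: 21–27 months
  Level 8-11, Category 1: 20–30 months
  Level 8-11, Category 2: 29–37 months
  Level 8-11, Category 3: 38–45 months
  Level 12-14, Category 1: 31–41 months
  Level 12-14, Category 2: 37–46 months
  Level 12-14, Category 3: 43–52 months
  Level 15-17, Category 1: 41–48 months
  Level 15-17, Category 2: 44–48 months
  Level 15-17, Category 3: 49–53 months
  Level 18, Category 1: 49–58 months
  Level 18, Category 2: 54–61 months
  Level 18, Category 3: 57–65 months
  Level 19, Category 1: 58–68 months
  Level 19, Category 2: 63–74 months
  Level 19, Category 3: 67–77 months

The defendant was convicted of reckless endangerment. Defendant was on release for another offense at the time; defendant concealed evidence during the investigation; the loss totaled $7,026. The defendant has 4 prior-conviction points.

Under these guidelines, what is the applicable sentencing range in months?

Base offense level for reckless endangerment: 8.
A2 does not apply.
A3 does not apply.
A4 applies: 8 + 2 = 10.
A5 applies (level before this adjustment is 10 ≥ 9, so +4): 10 + 4 = 14.
A8 applies: 14 + 2 = 16.
Final offense level: 16.
Criminal history: 4 prior points → Category 2 (2-9).
Level 16 falls in the 15-17 band.
Grid: Level 15-17 × Category 2 = 44-48 months.

44-48 months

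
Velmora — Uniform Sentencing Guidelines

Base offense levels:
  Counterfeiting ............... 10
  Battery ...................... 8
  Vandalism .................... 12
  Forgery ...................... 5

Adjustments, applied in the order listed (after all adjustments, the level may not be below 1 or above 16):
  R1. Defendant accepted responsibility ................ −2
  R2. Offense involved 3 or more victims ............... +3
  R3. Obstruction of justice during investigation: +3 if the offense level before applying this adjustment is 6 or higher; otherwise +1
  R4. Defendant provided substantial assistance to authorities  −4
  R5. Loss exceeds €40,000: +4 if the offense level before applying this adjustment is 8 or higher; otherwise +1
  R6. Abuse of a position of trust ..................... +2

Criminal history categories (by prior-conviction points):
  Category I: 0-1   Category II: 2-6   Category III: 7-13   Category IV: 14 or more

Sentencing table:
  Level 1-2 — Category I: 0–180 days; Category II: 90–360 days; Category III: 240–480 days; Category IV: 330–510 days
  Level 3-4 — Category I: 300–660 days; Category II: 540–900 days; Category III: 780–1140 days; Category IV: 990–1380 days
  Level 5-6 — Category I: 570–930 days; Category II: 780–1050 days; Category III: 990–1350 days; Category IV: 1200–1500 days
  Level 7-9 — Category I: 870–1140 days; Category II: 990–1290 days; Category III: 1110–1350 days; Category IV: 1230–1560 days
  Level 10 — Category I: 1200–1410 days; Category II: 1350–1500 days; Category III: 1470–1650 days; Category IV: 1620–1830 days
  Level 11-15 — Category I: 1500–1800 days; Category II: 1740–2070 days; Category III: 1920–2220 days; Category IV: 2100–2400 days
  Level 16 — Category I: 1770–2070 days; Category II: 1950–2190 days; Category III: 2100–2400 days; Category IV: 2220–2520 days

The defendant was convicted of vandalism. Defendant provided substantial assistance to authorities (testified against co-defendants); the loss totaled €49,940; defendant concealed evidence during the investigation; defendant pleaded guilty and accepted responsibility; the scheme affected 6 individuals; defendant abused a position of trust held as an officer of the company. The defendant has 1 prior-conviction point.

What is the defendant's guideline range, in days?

1770-2070 days

Base offense level for vandalism: 12.
R1 applies: 12 − 2 = 10.
R2 applies: 10 + 3 = 13.
R3 applies (level before this adjustment is 13 ≥ 6, so +3): 13 + 3 = 16.
R4 applies: 16 − 4 = 12.
R5 applies (level before this adjustment is 12 ≥ 8, so +4): 12 + 4 = 16.
R6 applies: 16 + 2 = 18.
Level 18 exceeds the maximum of 16; capped at 16.
Final offense level: 16.
Criminal history: 1 prior point → Category I (0-1).
Level 16 falls in the 16 band.
Grid: Level 16 × Category I = 1770-2070 days.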